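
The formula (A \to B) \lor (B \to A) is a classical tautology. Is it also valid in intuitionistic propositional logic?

No

This is the Gödel–Dummett linearity axiom, which is not intuitionistically valid.
A Kripke countermodel: worlds w0, w1, w2; order generated by w0 \le w1, w0 \le w2; atoms true at each world — w0:{}; w1:{A}; w2:{B}.
w0 \nVdash (A \to B) \lor (B \to A): neither disjunct is forced at w0.
w0 \nVdash A \to B: at the accessible world w1, w1 \Vdash A but w1 \nVdash B.
w1 lacks atom B, so w1 \nVdash B.
So the root w0 does not force the formula.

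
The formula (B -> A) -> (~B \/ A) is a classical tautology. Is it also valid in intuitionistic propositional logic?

No

This is the material-implication-as-disjunction principle, which is not intuitionistically valid.
A Kripke countermodel: worlds a, b; order generated by a <= b; atoms true at each world — a:{}; b:{A,B}.
a ||-/- (B -> A) -> (~B \/ A): already at a itself, a ||- B -> A but a ||-/- ~B \/ A.
a ||-/- ~B \/ A: neither disjunct is forced at a.
a ||-/- ~B since b is accessible from a and b ||- B.
So the root a does not force the formula.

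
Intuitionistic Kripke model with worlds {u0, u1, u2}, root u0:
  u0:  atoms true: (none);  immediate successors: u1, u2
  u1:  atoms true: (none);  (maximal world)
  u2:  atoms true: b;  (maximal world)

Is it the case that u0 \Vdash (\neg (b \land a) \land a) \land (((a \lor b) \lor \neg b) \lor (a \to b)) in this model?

No

u0 \nVdash (\neg (b \land a) \land a) \land (((a \lor b) \lor \neg b) \lor (a \to b)) since u0 fails \neg (b \land a) \land a.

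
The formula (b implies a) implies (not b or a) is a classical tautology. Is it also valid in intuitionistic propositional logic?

No

This is the material-implication-as-disjunction principle, which is not intuitionistically valid.
A Kripke countermodel: worlds 0, 1; order generated by 0 <= 1; atoms true at each world — 0:{}; 1:{a,b}.
0 does not force (b implies a) implies (not b or a): already at 0 itself, 0 forces b implies a but 0 does not force not b or a.
0 does not force not b or a: neither disjunct is forced at 0.
0 does not force not b since 1 is accessible from 0 and 1 forces b.
So the root 0 does not force the formula.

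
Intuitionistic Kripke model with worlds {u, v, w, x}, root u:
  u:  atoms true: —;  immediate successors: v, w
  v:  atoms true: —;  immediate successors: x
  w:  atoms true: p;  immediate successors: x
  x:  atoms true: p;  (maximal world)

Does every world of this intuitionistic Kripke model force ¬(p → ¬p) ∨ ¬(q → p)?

Yes

u ⊩ ¬(p → ¬p) ∨ ¬(q → p) via the disjunct ¬(p → ¬p).
Since the root u forces ¬(p → ¬p) ∨ ¬(q → p) and forcing is persistent (monotone upward), every world forces it.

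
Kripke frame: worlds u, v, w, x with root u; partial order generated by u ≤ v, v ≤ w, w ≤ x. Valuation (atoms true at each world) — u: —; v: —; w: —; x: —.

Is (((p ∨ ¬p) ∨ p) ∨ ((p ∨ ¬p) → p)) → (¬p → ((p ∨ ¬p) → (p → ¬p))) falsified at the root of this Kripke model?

u ⊩ (((p ∨ ¬p) ∨ p) ∨ ((p ∨ ¬p) → p)) → (¬p → ((p ∨ ¬p) → (p → ¬p))): every world accessible from u that forces ((p ∨ ¬p) ∨ p) ∨ ((p ∨ ¬p) → p) (namely u, v, w, x) also forces ¬p → ((p ∨ ¬p) → (p → ¬p)).
So the root u forces (((p ∨ ¬p) ∨ p) ∨ ((p ∨ ¬p) → p)) → (¬p → ((p ∨ ¬p) → (p → ¬p))); the model is not a countermodel.

No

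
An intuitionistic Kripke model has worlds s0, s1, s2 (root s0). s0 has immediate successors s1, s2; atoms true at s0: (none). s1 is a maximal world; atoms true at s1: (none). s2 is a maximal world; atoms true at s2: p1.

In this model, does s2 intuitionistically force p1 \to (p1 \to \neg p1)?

No

s2 \nVdash p1 \to (p1 \to \neg p1): already at s2 itself, s2 \Vdash p1 but s2 \nVdash p1 \to \neg p1.
s2 \nVdash p1 \to \neg p1: already at s2 itself, s2 \Vdash p1 but s2 \nVdash \neg p1.
s2 \nVdash \neg p1 since s2 is accessible from s2 and s2 \Vdash p1.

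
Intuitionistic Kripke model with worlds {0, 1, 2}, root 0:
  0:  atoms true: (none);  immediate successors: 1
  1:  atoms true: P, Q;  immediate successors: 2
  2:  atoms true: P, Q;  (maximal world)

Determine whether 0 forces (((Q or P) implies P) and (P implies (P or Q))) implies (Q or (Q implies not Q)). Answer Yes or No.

No

0 does not force (((Q or P) implies P) and (P implies (P or Q))) implies (Q or (Q implies not Q)): already at 0 itself, 0 forces ((Q or P) implies P) and (P implies (P or Q)) but 0 does not force Q or (Q implies not Q).
0 does not force Q or (Q implies not Q): neither disjunct is forced at 0.
0 lacks atom Q, so 0 does not force Q.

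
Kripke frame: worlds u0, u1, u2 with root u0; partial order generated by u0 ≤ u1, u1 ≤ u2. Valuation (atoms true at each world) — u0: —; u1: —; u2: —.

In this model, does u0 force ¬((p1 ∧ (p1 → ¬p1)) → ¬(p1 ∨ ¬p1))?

u0 ⊮ ¬((p1 ∧ (p1 → ¬p1)) → ¬(p1 ∨ ¬p1)) since u0 is accessible from u0 and u0 ⊩ (p1 ∧ (p1 → ¬p1)) → ¬(p1 ∨ ¬p1).
u0 ⊩ (p1 ∧ (p1 → ¬p1)) → ¬(p1 ∨ ¬p1) vacuously: no world accessible from u0 forces the antecedent p1 ∧ (p1 → ¬p1).

No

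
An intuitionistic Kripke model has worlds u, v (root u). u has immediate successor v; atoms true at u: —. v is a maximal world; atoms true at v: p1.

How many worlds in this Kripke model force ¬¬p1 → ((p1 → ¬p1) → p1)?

2

u: forces it.
v: forces it.
Worlds forcing the formula: {u, v}.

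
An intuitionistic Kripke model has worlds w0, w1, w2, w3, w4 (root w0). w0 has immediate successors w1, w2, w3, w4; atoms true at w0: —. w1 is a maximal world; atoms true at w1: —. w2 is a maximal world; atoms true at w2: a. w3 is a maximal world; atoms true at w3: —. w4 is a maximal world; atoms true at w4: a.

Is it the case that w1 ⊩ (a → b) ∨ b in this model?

Yes

w1 ⊩ (a → b) ∨ b via the disjunct a → b.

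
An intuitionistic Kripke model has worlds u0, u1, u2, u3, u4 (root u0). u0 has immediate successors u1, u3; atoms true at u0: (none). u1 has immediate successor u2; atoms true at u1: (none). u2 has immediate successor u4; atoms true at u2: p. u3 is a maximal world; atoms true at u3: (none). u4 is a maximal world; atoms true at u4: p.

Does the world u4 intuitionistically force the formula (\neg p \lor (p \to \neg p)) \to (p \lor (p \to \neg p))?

Yes

u4 \Vdash (\neg p \lor (p \to \neg p)) \to (p \lor (p \to \neg p)) vacuously: no world accessible from u4 forces the antecedent \neg p \lor (p \to \neg p).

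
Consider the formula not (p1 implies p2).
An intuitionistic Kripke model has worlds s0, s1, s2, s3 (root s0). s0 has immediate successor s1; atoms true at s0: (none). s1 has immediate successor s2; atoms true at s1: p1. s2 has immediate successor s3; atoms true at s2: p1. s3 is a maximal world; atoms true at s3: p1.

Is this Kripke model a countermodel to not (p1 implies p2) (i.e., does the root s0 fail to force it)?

s0 forces not (p1 implies p2): no world accessible from s0 forces p1 implies p2.
So the root s0 forces not (p1 implies p2); the model is not a countermodel.

No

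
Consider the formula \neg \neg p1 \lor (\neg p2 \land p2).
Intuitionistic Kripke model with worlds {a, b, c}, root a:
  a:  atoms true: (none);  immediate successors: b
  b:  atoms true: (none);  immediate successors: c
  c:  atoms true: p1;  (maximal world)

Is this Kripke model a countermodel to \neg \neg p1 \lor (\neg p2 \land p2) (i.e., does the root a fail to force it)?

No

a \Vdash \neg \neg p1 \lor (\neg p2 \land p2) via the disjunct \neg \neg p1.
So the root a forces \neg \neg p1 \lor (\neg p2 \land p2); the model is not a countermodel.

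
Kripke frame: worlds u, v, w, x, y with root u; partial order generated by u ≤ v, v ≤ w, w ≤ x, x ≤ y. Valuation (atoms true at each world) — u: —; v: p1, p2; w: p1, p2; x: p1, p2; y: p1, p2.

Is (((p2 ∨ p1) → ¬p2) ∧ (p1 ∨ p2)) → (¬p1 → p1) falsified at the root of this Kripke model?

No

u ⊩ (((p2 ∨ p1) → ¬p2) ∧ (p1 ∨ p2)) → (¬p1 → p1) vacuously: no world accessible from u forces the antecedent ((p2 ∨ p1) → ¬p2) ∧ (p1 ∨ p2).
So the root u forces (((p2 ∨ p1) → ¬p2) ∧ (p1 ∨ p2)) → (¬p1 → p1); the model is not a countermodel.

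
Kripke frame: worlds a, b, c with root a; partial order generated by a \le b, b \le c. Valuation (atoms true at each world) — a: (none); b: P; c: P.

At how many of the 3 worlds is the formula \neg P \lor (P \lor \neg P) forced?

2

a: does not force it — a \nVdash \neg P \lor (P \lor \neg P): neither disjunct is forced at a.
b: forces it.
c: forces it.
Worlds forcing the formula: {b, c}.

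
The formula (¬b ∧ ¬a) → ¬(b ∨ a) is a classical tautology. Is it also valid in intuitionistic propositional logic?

This is a constructively valid De Morgan direction (conjunction of negations to negated disjunction), which is intuitionistically derivable.
If both ¬b and ¬a hold at a world, no accessible world forces b or forces a, so none forces b ∨ a.

Yes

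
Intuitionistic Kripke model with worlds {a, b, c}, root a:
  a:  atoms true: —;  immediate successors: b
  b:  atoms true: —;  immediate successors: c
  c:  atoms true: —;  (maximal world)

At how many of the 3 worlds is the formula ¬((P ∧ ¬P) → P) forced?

0

a: does not force it — a ⊮ ¬((P ∧ ¬P) → P) since a is accessible from a and a ⊩ (P ∧ ¬P) → P.
b: does not force it — b ⊮ ¬((P ∧ ¬P) → P) since b is accessible from b and b ⊩ (P ∧ ¬P) → P.
c: does not force it.
Worlds forcing the formula: { }.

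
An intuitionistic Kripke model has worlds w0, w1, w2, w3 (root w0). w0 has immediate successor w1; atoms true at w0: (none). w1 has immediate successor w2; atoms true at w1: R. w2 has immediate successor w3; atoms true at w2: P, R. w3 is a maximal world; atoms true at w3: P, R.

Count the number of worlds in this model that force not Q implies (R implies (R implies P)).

w0: does not force it — w0 does not force not Q implies (R implies (R implies P)): already at w0 itself, w0 forces not Q but w0 does not force R implies (R implies P).
w1: does not force it.
w2: forces it.
w3: forces it.
Worlds forcing the formula: {w2, w3}.

2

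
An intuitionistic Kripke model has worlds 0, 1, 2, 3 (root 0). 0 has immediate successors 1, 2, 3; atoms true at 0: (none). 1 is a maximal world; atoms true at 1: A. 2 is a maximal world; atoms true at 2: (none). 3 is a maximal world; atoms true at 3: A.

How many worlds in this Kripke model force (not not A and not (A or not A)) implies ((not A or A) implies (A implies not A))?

0: forces it.
1: forces it.
2: forces it.
3: forces it.
Worlds forcing the formula: {0, 1, 2, 3}.

4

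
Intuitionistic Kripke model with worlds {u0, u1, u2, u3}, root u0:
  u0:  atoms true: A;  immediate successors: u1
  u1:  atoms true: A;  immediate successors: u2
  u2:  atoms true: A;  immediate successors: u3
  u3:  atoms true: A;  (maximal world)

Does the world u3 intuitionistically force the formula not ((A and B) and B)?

Yes

u3 forces not ((A and B) and B): no world accessible from u3 forces (A and B) and B.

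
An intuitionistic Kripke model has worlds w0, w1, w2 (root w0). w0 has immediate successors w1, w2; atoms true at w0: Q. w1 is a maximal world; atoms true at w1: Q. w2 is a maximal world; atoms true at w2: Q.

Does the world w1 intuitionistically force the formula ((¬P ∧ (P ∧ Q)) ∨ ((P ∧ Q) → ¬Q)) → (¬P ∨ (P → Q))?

w1 ⊩ ((¬P ∧ (P ∧ Q)) ∨ ((P ∧ Q) → ¬Q)) → (¬P ∨ (P → Q)): every world accessible from w1 that forces (¬P ∧ (P ∧ Q)) ∨ ((P ∧ Q) → ¬Q) (namely w1) also forces ¬P ∨ (P → Q).

Yes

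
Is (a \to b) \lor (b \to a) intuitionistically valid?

This is the Gödel–Dummett linearity axiom, which is not intuitionistically valid.
A Kripke countermodel: worlds u0, u1, u2; order generated by u0 \le u1, u0 \le u2; atoms true at each world — u0:{}; u1:{a}; u2:{b}.
u0 \nVdash (a \to b) \lor (b \to a): neither disjunct is forced at u0.
u0 \nVdash a \to b: at the accessible world u1, u1 \Vdash a but u1 \nVdash b.
u1 lacks atom b, so u1 \nVdash b.
So the root u0 does not force the formula.

No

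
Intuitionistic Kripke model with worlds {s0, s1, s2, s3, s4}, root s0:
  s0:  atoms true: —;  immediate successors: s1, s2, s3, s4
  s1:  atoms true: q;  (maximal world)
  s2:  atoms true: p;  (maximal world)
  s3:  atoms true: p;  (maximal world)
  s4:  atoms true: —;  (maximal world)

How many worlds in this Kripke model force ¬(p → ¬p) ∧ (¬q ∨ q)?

2

s0: does not force it — s0 ⊮ ¬(p → ¬p) ∧ (¬q ∨ q) since s0 fails ¬(p → ¬p).
s1: does not force it — s1 ⊮ ¬(p → ¬p) ∧ (¬q ∨ q) since s1 fails ¬(p → ¬p).
s2: forces it.
s3: forces it.
s4: does not force it.
Worlds forcing the formula: {s2, s3}.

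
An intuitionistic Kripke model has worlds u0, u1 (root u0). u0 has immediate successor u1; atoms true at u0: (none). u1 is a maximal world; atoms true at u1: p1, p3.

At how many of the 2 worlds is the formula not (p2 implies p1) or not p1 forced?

0

u0: does not force it — u0 does not force not (p2 implies p1) or not p1: neither disjunct is forced at u0.
u1: does not force it — u1 does not force not (p2 implies p1) or not p1: neither disjunct is forced at u1.
Worlds forcing the formula: { }.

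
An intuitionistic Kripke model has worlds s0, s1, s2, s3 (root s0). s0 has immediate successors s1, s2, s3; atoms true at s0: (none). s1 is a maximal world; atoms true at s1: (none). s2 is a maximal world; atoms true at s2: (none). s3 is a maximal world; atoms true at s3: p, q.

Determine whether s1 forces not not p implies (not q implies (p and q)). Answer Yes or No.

Yes

s1 forces not not p implies (not q implies (p and q)) vacuously: no world accessible from s1 forces the antecedent not not p.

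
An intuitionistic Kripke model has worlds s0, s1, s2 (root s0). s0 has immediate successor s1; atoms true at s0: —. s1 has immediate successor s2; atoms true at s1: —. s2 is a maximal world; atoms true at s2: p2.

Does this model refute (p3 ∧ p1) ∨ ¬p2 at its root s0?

Yes

s0 ⊮ (p3 ∧ p1) ∨ ¬p2: neither disjunct is forced at s0.
s0 ⊮ p3 ∧ p1 since s0 fails p3.
So the root s0 does not force (p3 ∧ p1) ∨ ¬p2; the model is a countermodel.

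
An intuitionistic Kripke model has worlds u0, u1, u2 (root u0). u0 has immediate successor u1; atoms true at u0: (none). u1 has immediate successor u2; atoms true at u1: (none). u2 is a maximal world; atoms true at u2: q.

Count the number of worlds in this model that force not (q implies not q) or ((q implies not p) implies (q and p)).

3

u0: forces it.
u1: forces it.
u2: forces it.
Worlds forcing the formula: {u0, u1, u2}.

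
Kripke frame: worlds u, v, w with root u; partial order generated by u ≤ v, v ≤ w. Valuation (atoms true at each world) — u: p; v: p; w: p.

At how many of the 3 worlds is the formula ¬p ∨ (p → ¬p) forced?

0

u: does not force it — u ⊮ ¬p ∨ (p → ¬p): neither disjunct is forced at u.
v: does not force it.
w: does not force it.
Worlds forcing the formula: { }.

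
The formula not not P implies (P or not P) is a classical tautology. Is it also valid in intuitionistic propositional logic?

This is a variant of double-negation elimination (deriving excluded middle from double negation), which is not intuitionistically valid.
A Kripke countermodel: worlds s0, s1; order generated by s0 <= s1; atoms true at each world — s0:{}; s1:{P}.
s0 does not force not not P implies (P or not P): already at s0 itself, s0 forces not not P but s0 does not force P or not P.
s0 does not force P or not P: neither disjunct is forced at s0.
s0 lacks atom P, so s0 does not force P.
So the root s0 does not force the formula.

No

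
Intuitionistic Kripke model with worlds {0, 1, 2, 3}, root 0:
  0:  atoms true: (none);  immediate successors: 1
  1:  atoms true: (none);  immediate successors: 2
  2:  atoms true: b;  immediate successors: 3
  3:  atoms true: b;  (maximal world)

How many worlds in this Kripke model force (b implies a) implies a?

0: forces it.
1: forces it.
2: forces it.
3: forces it.
Worlds forcing the formula: {0, 1, 2, 3}.

4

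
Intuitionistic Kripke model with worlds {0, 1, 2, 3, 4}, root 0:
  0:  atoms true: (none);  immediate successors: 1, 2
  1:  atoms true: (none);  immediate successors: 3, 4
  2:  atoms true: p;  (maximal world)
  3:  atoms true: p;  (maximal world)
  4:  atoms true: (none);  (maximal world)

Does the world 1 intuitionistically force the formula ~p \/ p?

1 ||-/- ~p \/ p: neither disjunct is forced at 1.
1 ||-/- ~p since 3 is accessible from 1 and 3 ||- p.

No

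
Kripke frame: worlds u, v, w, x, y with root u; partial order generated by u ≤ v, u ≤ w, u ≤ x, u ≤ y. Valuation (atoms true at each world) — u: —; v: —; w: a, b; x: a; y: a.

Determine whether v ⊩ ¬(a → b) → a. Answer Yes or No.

v ⊩ ¬(a → b) → a vacuously: no world accessible from v forces the antecedent ¬(a → b).

Yes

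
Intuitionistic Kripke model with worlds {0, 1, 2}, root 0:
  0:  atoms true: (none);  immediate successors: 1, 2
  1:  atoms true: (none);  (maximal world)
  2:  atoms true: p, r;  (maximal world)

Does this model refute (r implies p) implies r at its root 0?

Yes

0 does not force (r implies p) implies r: already at 0 itself, 0 forces r implies p but 0 does not force r.
0 lacks atom r, so 0 does not force r.
So the root 0 does not force (r implies p) implies r; the model is a countermodel.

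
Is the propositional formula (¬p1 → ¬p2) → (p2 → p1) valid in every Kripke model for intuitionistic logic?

This is the converse of contraposition, which is not intuitionistically valid.
A Kripke countermodel: worlds w0, w1; order generated by w0 ≤ w1; atoms true at each world — w0:{p2}; w1:{p1,p2}.
w0 ⊮ (¬p1 → ¬p2) → (p2 → p1): already at w0 itself, w0 ⊩ ¬p1 → ¬p2 but w0 ⊮ p2 → p1.
w0 ⊮ p2 → p1: already at w0 itself, w0 ⊩ p2 but w0 ⊮ p1.
w0 lacks atom p1, so w0 ⊮ p1.
So the root w0 does not force the formula.

No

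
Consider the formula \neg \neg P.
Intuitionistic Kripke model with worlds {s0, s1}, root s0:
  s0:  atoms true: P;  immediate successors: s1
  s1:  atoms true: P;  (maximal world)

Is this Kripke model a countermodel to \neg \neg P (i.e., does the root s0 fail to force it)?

No

s0 \Vdash \neg \neg P: no world accessible from s0 forces \neg P.
So the root s0 forces \neg \neg P; the model is not a countermodel.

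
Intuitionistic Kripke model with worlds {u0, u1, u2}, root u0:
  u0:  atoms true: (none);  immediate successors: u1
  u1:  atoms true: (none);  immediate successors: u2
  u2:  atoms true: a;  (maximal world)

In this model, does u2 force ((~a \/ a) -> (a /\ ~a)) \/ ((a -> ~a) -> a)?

Yes

u2 ||- ((~a \/ a) -> (a /\ ~a)) \/ ((a -> ~a) -> a) via the disjunct (a -> ~a) -> a.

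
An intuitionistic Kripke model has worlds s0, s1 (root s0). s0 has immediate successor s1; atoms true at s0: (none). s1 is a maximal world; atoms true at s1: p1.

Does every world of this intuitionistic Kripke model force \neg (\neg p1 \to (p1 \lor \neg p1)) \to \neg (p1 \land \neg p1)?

Yes

s0 \Vdash \neg (\neg p1 \to (p1 \lor \neg p1)) \to \neg (p1 \land \neg p1) vacuously: no world accessible from s0 forces the antecedent \neg (\neg p1 \to (p1 \lor \neg p1)).
Since the root s0 forces \neg (\neg p1 \to (p1 \lor \neg p1)) \to \neg (p1 \land \neg p1) and forcing is persistent (monotone upward), every world forces it.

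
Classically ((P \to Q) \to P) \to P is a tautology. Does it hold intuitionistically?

This is Peirce's law, which is not intuitionistically valid.
A Kripke countermodel: worlds 0, 1; order generated by 0 \le 1; atoms true at each world — 0:{}; 1:{P}.
0 \nVdash ((P \to Q) \to P) \to P: already at 0 itself, 0 \Vdash (P \to Q) \to P but 0 \nVdash P.
0 lacks atom P, so 0 \nVdash P.
So the root 0 does not force the formula.

No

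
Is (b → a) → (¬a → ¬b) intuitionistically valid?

This is the forward direction of contraposition, which is intuitionistically derivable.
Assume b → a and ¬a. If b held then a would follow, contradicting ¬a; so ¬b.

Yes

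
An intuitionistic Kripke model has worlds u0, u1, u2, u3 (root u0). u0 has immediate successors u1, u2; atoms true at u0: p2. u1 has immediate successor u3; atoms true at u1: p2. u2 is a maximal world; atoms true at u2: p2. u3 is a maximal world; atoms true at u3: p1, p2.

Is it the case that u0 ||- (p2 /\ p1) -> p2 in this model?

Yes

u0 ||- (p2 /\ p1) -> p2: every world accessible from u0 that forces p2 /\ p1 (namely u3) also forces p2.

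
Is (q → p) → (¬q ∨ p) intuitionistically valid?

This is the material-implication-as-disjunction principle, which is not intuitionistically valid.
A Kripke countermodel: worlds w0, w1; order generated by w0 ≤ w1; atoms true at each world — w0:{}; w1:{p,q}.
w0 ⊮ (q → p) → (¬q ∨ p): already at w0 itself, w0 ⊩ q → p but w0 ⊮ ¬q ∨ p.
w0 ⊮ ¬q ∨ p: neither disjunct is forced at w0.
w0 ⊮ ¬q since w1 is accessible from w0 and w1 ⊩ q.
So the root w0 does not force the formula.

No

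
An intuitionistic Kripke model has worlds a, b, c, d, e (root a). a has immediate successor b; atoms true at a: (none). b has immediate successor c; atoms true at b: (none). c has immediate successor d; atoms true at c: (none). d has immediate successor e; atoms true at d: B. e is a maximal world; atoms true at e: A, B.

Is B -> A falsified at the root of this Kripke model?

a ||-/- B -> A: at the accessible world d, d ||- B but d ||-/- A.
d lacks atom A, so d ||-/- A.
So the root a does not force B -> A; the model is a countermodel.

Yes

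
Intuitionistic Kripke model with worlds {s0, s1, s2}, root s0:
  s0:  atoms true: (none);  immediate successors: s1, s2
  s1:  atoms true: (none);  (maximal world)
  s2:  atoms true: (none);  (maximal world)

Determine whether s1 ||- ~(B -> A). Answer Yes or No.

No

s1 ||-/- ~(B -> A) since s1 is accessible from s1 and s1 ||- B -> A.
s1 ||- B -> A vacuously: no world accessible from s1 forces the antecedent B.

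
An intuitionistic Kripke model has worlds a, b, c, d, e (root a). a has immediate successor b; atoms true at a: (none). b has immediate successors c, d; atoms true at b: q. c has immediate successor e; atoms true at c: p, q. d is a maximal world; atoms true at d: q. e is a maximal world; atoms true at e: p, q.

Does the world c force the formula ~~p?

Yes

c ||- ~~p: no world accessible from c forces ~p.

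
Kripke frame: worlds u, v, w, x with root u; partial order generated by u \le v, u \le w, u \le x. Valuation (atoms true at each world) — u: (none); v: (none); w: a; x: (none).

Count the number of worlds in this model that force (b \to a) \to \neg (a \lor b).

2

u: does not force it — u \nVdash (b \to a) \to \neg (a \lor b): already at u itself, u \Vdash b \to a but u \nVdash \neg (a \lor b).
v: forces it.
w: does not force it — w \nVdash (b \to a) \to \neg (a \lor b): already at w itself, w \Vdash b \to a but w \nVdash \neg (a \lor b).
x: forces it.
Worlds forcing the formula: {v, x}.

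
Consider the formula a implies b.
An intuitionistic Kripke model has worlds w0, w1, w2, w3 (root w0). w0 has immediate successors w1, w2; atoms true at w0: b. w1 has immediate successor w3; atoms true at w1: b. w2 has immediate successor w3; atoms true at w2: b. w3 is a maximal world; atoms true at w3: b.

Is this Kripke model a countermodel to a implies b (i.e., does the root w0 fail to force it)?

w0 forces a implies b vacuously: no world accessible from w0 forces the antecedent a.
So the root w0 forces a implies b; the model is not a countermodel.

No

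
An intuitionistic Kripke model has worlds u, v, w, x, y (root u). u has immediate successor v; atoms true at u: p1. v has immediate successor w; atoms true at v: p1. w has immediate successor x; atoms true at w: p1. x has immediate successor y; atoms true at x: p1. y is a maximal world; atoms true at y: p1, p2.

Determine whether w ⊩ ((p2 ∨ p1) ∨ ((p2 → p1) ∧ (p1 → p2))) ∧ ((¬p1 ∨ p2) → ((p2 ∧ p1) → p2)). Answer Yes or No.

w ⊩ ((p2 ∨ p1) ∨ ((p2 → p1) ∧ (p1 → p2))) ∧ ((¬p1 ∨ p2) → ((p2 ∧ p1) → p2)) since w forces both conjuncts.

Yes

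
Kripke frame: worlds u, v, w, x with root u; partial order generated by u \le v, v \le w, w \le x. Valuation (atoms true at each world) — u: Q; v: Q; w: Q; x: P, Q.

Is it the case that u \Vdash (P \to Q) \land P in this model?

u \nVdash (P \to Q) \land P since u fails P.

No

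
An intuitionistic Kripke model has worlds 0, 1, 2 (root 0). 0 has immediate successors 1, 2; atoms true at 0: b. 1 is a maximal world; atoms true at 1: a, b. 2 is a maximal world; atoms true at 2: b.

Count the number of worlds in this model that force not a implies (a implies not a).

3

0: forces it.
1: forces it.
2: forces it.
Worlds forcing the formula: {0, 1, 2}.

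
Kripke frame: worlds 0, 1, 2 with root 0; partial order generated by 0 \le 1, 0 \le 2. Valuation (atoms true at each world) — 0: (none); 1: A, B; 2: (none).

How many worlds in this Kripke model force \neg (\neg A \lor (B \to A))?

0: does not force it — 0 \nVdash \neg (\neg A \lor (B \to A)) since 0 is accessible from 0 and 0 \Vdash \neg A \lor (B \to A).
1: does not force it — 1 \nVdash \neg (\neg A \lor (B \to A)) since 1 is accessible from 1 and 1 \Vdash \neg A \lor (B \to A).
2: does not force it.
Worlds forcing the formula: { }.

0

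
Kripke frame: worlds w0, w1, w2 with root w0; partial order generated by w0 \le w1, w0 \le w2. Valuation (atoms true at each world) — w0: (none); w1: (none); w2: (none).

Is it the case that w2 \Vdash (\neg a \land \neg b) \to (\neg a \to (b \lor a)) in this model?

No

w2 \nVdash (\neg a \land \neg b) \to (\neg a \to (b \lor a)): already at w2 itself, w2 \Vdash \neg a \land \neg b but w2 \nVdash \neg a \to (b \lor a).
w2 \nVdash \neg a \to (b \lor a): already at w2 itself, w2 \Vdash \neg a but w2 \nVdash b \lor a.
w2 \nVdash b \lor a: neither disjunct is forced at w2.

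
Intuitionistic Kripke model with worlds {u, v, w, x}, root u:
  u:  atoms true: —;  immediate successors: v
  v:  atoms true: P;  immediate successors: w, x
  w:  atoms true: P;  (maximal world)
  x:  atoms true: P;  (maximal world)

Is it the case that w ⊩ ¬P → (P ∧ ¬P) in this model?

Yes

w ⊩ ¬P → (P ∧ ¬P) vacuously: no world accessible from w forces the antecedent ¬P.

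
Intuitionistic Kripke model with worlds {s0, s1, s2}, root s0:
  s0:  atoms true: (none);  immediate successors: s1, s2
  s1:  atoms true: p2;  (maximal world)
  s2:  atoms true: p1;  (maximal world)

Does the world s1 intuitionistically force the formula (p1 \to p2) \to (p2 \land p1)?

No

s1 \nVdash (p1 \to p2) \to (p2 \land p1): already at s1 itself, s1 \Vdash p1 \to p2 but s1 \nVdash p2 \land p1.
s1 \nVdash p2 \land p1 since s1 fails p1.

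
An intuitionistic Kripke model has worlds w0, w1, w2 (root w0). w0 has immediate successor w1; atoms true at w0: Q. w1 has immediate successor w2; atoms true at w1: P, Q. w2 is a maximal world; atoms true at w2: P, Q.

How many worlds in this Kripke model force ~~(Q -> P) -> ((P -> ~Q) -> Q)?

w0: forces it.
w1: forces it.
w2: forces it.
Worlds forcing the formula: {w0, w1, w2}.

3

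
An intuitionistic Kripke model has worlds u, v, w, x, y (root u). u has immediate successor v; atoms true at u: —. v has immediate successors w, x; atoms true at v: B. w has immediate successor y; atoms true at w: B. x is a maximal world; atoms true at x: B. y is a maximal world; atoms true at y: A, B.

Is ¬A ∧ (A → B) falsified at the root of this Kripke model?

u ⊮ ¬A ∧ (A → B) since u fails ¬A.
So the root u does not force ¬A ∧ (A → B); the model is a countermodel.

Yes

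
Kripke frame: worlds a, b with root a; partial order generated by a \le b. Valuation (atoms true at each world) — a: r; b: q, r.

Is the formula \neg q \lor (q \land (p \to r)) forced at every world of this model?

No

Not every world: a \nVdash \neg q \lor (q \land (p \to r)).
a \nVdash \neg q \lor (q \land (p \to r)): neither disjunct is forced at a.
a \nVdash \neg q since b is accessible from a and b \Vdash q.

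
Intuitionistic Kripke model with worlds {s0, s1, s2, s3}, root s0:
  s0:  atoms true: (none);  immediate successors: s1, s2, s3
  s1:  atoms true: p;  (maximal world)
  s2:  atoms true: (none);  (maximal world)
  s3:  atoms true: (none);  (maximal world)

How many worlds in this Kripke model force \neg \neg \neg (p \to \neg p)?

1

s0: does not force it — s0 \nVdash \neg \neg \neg (p \to \neg p) since s2 is accessible from s0 and s2 \Vdash \neg \neg (p \to \neg p).
s1: forces it.
s2: does not force it — s2 \nVdash \neg \neg \neg (p \to \neg p) since s2 is accessible from s2 and s2 \Vdash \neg \neg (p \to \neg p).
s3: does not force it.
Worlds forcing the formula: {s1}.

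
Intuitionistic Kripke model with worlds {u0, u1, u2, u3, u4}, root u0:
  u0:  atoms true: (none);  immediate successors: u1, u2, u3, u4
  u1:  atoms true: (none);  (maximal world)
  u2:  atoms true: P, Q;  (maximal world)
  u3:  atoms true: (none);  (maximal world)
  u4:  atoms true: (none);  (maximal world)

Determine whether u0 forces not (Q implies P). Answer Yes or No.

No

u0 does not force not (Q implies P) since u0 is accessible from u0 and u0 forces Q implies P.
u0 forces Q implies P: every world accessible from u0 that forces Q (namely u2) also forces P.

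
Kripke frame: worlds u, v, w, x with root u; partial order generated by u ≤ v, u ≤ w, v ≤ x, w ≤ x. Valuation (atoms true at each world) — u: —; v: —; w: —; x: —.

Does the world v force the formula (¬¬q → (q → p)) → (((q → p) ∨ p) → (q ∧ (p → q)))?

v ⊮ (¬¬q → (q → p)) → (((q → p) ∨ p) → (q ∧ (p → q))): already at v itself, v ⊩ ¬¬q → (q → p) but v ⊮ ((q → p) ∨ p) → (q ∧ (p → q)).
v ⊮ ((q → p) ∨ p) → (q ∧ (p → q)): already at v itself, v ⊩ (q → p) ∨ p but v ⊮ q ∧ (p → q).
v ⊮ q ∧ (p → q) since v fails q.

No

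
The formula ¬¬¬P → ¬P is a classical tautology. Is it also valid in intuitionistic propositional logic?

This is triple-negation reduction, which is intuitionistically derivable.
Assume ¬¬¬P and suppose P. Then ¬¬P (double-negation introduction), contradicting ¬¬¬P. So ¬P.

Yes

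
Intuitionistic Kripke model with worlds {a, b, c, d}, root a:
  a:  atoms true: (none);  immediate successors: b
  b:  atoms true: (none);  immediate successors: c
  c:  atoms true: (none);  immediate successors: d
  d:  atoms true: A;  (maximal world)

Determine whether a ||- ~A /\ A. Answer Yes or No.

a ||-/- ~A /\ A since a fails ~A.

No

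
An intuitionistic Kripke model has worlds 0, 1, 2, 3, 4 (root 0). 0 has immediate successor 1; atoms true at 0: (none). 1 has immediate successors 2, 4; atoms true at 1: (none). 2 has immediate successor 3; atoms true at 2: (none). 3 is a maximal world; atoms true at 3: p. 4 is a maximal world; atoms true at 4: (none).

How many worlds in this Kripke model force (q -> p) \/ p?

5

0: forces it.
1: forces it.
2: forces it.
3: forces it.
4: forces it.
Worlds forcing the formula: {0, 1, 2, 3, 4}.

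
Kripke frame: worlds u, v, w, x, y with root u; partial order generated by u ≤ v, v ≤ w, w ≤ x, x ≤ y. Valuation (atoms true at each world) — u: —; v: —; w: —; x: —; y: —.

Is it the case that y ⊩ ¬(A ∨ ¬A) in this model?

y ⊮ ¬(A ∨ ¬A) since y is accessible from y and y ⊩ A ∨ ¬A.
y ⊩ A ∨ ¬A via the disjunct ¬A.

No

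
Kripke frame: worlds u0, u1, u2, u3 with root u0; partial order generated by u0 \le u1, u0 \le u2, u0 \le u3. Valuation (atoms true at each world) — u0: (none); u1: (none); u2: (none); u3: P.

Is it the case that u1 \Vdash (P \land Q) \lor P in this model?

u1 \nVdash (P \land Q) \lor P: neither disjunct is forced at u1.
u1 \nVdash P \land Q since u1 fails P.

No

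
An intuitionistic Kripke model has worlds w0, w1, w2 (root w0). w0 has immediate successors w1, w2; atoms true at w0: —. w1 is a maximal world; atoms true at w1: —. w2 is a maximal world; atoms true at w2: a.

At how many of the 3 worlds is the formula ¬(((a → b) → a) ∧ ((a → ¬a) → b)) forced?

1

w0: does not force it — w0 ⊮ ¬(((a → b) → a) ∧ ((a → ¬a) → b)) since w2 is accessible from w0 and w2 ⊩ ((a → b) → a) ∧ ((a → ¬a) → b).
w1: forces it.
w2: does not force it — w2 ⊮ ¬(((a → b) → a) ∧ ((a → ¬a) → b)) since w2 is accessible from w2 and w2 ⊩ ((a → b) → a) ∧ ((a → ¬a) → b).
Worlds forcing the formula: {w1}.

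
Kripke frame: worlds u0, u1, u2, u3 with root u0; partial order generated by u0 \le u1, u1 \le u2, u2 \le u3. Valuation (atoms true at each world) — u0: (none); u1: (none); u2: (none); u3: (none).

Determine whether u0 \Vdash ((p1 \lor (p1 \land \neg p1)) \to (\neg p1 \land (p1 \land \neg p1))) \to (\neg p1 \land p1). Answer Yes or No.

u0 \nVdash ((p1 \lor (p1 \land \neg p1)) \to (\neg p1 \land (p1 \land \neg p1))) \to (\neg p1 \land p1): already at u0 itself, u0 \Vdash (p1 \lor (p1 \land \neg p1)) \to (\neg p1 \land (p1 \land \neg p1)) but u0 \nVdash \neg p1 \land p1.
u0 \nVdash \neg p1 \land p1 since u0 fails p1.

No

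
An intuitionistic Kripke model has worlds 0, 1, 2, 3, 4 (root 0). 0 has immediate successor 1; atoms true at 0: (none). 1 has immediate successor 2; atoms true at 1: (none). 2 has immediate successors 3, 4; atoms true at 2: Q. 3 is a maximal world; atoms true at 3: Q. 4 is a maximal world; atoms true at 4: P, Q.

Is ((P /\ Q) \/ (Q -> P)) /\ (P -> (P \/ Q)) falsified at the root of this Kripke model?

0 ||-/- ((P /\ Q) \/ (Q -> P)) /\ (P -> (P \/ Q)) since 0 fails (P /\ Q) \/ (Q -> P).
So the root 0 does not force ((P /\ Q) \/ (Q -> P)) /\ (P -> (P \/ Q)); the model is a countermodel.

Yes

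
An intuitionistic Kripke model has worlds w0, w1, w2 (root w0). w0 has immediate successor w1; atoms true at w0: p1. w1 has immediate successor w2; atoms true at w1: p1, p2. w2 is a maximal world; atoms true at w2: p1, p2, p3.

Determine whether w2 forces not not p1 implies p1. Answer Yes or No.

w2 forces not not p1 implies p1: every world accessible from w2 that forces not not p1 (namely w2) also forces p1.

Yes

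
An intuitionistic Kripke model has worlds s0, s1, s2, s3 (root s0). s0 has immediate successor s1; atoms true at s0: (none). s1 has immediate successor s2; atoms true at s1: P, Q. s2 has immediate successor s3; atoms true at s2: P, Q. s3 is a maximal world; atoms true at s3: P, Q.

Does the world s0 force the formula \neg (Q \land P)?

s0 \nVdash \neg (Q \land P) since s1 is accessible from s0 and s1 \Vdash Q \land P.
s1 \Vdash Q \land P since s1 forces both conjuncts.

No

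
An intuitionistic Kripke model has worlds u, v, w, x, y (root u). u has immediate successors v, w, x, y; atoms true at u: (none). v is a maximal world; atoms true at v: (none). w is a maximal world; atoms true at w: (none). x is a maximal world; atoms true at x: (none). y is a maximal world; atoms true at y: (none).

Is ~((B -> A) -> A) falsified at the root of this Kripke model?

No

u ||- ~((B -> A) -> A): no world accessible from u forces (B -> A) -> A.
So the root u forces ~((B -> A) -> A); the model is not a countermodel.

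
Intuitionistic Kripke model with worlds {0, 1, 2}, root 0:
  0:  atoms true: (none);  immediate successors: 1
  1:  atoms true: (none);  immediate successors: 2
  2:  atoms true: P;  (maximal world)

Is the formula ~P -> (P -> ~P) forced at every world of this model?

Yes

0 ||- ~P -> (P -> ~P) vacuously: no world accessible from 0 forces the antecedent ~P.
Since the root 0 forces ~P -> (P -> ~P) and forcing is persistent (monotone upward), every world forces it.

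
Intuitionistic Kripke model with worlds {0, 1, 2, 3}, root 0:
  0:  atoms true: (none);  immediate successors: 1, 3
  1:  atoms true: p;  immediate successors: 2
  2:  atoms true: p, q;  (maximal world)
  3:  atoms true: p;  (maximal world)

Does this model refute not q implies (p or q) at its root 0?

No

0 forces not q implies (p or q): every world accessible from 0 that forces not q (namely 3) also forces p or q.
So the root 0 forces not q implies (p or q); the model is not a countermodel.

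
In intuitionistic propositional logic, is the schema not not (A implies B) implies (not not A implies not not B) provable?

This is the distribution of double negation over implication, which is intuitionistically derivable.
Assume not not (A implies B) and not not A; suppose not B. Then A implies B would give not A (by contraposition), contradicting not not A; so not (A implies B), contradicting not not (A implies B). Hence not not B.

Yes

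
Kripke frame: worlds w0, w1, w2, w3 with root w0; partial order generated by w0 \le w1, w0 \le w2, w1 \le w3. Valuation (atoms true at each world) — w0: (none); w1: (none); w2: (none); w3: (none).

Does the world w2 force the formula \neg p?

Yes

w2 \Vdash \neg p: no world accessible from w2 forces p.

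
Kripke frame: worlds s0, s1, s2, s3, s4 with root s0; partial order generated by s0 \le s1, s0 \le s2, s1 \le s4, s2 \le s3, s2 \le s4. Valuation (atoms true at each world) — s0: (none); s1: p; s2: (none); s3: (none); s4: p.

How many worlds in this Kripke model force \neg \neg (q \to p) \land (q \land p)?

s0: does not force it — s0 \nVdash \neg \neg (q \to p) \land (q \land p) since s0 fails q \land p.
s1: does not force it — s1 \nVdash \neg \neg (q \to p) \land (q \land p) since s1 fails q \land p.
s2: does not force it.
s3: does not force it.
s4: does not force it.
Worlds forcing the formula: { }.

0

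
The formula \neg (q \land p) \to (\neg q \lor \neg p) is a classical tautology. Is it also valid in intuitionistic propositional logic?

No

This is the constructively invalid direction of De Morgan's law for conjunction, which is not intuitionistically valid.
A Kripke countermodel: worlds w0, w1, w2; order generated by w0 \le w1, w0 \le w2; atoms true at each world — w0:{}; w1:{q}; w2:{p}.
w0 \nVdash \neg (q \land p) \to (\neg q \lor \neg p): already at w0 itself, w0 \Vdash \neg (q \land p) but w0 \nVdash \neg q \lor \neg p.
w0 \nVdash \neg q \lor \neg p: neither disjunct is forced at w0.
w0 \nVdash \neg q since w1 is accessible from w0 and w1 \Vdash q.
So the root w0 does not force the formula.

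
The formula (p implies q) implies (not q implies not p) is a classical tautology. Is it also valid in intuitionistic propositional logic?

Yes

This is the forward direction of contraposition, which is intuitionistically derivable.
Assume p implies q and not q. If p held then q would follow, contradicting not q; so not p.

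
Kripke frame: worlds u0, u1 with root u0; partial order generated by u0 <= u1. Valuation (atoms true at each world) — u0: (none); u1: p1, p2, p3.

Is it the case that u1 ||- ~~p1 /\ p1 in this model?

u1 ||- ~~p1 /\ p1 since u1 forces both conjuncts.

Yes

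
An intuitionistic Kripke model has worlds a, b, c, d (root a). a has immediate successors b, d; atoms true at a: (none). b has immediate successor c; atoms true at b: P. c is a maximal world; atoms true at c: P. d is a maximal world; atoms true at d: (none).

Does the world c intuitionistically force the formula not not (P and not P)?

c does not force not not (P and not P) since c is accessible from c and c forces not (P and not P).
c forces not (P and not P): no world accessible from c forces P and not P.

No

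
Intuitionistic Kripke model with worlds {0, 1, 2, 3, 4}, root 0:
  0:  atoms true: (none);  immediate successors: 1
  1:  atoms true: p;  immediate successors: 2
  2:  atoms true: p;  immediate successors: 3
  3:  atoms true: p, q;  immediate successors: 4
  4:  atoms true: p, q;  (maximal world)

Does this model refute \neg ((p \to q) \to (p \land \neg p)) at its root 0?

No

0 \Vdash \neg ((p \to q) \to (p \land \neg p)): no world accessible from 0 forces (p \to q) \to (p \land \neg p).
So the root 0 forces \neg ((p \to q) \to (p \land \neg p)); the model is not a countermodel.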